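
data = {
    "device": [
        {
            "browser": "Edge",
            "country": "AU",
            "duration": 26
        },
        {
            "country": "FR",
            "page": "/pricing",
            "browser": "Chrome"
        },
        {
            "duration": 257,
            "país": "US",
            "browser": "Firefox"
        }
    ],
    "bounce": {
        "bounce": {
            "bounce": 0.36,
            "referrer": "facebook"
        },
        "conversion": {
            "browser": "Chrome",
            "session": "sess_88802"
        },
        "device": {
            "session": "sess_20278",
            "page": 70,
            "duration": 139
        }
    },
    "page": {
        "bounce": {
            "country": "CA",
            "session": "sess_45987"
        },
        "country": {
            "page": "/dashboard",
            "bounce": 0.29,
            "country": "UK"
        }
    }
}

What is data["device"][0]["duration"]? 26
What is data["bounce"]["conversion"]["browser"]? "Chrome"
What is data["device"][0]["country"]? "AU"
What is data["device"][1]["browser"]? "Chrome"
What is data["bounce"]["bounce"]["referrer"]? "facebook"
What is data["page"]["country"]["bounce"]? 0.29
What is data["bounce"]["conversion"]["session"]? "sess_88802"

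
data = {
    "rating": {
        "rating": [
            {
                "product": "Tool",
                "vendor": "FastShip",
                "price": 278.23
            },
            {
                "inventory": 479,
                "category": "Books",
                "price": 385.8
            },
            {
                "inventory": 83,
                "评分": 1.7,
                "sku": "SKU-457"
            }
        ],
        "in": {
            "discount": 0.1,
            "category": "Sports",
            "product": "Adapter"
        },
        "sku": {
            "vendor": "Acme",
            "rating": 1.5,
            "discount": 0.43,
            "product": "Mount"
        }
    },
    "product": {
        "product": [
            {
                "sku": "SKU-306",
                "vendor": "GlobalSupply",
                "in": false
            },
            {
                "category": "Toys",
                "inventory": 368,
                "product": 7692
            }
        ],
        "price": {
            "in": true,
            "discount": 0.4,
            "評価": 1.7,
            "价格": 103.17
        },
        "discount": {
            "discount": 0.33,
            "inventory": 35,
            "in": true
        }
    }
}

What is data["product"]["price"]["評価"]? 1.7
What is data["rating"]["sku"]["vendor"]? "Acme"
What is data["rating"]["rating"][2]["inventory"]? 83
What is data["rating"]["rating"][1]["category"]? "Books"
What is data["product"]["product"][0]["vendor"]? "GlobalSupply"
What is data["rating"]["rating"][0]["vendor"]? "FastShip"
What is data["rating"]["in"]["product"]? "Adapter"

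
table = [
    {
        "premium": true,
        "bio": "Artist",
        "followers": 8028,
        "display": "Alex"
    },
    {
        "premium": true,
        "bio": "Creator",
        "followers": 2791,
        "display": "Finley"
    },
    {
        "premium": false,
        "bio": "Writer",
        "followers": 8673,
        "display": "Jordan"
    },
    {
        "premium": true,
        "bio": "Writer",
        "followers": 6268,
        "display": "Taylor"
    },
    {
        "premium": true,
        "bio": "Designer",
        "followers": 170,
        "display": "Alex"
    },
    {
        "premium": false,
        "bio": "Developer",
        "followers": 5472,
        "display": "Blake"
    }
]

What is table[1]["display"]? "Finley"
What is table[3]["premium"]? True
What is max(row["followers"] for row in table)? 8673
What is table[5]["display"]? "Blake"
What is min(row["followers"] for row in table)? 170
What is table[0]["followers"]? 8028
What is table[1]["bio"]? "Creator"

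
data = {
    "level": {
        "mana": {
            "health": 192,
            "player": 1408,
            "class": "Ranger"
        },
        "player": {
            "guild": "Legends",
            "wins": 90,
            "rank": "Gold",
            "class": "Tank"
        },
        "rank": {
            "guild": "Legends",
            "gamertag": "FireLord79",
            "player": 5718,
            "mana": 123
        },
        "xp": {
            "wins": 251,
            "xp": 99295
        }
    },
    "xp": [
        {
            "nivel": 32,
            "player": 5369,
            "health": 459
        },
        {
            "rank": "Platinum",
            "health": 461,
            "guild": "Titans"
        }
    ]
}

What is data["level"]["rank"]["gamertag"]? "FireLord79"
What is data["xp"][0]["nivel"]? 32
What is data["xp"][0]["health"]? 459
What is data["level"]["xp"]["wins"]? 251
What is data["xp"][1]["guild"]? "Titans"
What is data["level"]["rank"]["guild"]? "Legends"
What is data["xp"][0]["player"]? 5369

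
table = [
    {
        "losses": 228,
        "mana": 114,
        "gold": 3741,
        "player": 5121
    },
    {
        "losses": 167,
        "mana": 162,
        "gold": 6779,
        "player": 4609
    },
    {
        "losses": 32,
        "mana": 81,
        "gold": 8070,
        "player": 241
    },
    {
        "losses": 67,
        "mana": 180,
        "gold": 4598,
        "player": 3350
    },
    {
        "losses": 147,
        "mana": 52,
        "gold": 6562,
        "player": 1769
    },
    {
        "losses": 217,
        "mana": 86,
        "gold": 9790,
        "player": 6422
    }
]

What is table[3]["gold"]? 4598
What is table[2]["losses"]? 32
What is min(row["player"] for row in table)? 241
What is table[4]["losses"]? 147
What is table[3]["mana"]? 180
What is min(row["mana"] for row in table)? 52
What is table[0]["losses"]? 228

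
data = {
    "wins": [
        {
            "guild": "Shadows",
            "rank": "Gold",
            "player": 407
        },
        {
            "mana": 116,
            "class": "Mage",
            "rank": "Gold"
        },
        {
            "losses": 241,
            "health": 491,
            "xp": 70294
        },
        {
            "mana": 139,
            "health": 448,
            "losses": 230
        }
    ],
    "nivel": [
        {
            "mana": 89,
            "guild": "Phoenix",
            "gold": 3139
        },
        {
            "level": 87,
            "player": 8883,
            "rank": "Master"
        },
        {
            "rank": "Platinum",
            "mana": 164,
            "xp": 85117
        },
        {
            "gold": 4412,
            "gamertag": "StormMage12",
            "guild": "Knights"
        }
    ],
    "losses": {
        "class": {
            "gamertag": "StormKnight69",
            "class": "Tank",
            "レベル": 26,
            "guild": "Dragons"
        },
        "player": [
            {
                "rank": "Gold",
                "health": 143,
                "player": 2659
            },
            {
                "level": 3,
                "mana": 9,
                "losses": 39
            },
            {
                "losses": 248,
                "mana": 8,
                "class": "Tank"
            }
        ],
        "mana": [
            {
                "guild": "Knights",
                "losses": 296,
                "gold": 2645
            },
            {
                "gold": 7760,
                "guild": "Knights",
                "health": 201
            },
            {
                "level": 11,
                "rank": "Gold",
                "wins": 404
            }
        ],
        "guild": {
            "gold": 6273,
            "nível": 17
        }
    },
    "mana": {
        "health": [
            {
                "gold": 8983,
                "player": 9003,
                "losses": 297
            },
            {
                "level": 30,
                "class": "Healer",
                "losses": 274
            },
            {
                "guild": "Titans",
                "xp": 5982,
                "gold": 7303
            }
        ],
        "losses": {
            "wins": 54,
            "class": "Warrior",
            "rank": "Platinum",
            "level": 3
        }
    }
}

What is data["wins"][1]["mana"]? 116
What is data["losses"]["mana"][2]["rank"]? "Gold"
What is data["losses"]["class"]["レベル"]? 26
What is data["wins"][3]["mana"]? 139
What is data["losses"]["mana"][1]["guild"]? "Knights"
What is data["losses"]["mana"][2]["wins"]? 404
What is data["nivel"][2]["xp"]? 85117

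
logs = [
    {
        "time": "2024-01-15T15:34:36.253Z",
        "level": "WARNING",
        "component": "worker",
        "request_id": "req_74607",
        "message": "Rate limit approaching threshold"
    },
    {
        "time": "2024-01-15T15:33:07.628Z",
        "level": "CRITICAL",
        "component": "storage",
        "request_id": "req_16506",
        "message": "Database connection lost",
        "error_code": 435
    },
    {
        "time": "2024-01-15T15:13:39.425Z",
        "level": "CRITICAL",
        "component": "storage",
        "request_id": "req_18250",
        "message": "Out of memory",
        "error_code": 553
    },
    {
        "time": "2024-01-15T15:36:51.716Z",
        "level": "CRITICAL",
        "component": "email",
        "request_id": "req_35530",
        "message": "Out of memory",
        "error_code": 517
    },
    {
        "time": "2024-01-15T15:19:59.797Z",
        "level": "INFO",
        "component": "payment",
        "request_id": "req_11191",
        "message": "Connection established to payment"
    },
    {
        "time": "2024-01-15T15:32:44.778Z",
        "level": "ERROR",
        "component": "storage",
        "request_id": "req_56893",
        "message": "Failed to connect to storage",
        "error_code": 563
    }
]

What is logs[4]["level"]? "INFO"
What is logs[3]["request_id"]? "req_35530"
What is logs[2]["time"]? "2024-01-15T15:13:39.425Z"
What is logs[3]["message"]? "Out of memory"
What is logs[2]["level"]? "CRITICAL"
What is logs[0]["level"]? "WARNING"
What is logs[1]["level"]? "CRITICAL"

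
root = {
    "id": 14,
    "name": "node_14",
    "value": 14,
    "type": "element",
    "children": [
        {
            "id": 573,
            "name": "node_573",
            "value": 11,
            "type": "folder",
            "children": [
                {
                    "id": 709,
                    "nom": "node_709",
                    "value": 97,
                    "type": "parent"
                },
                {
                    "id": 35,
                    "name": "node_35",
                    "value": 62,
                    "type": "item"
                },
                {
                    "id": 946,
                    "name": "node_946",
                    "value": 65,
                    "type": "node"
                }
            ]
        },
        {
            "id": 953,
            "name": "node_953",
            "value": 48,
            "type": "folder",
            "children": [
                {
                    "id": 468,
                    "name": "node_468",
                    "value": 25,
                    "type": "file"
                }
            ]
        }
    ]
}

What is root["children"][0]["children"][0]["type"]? "parent"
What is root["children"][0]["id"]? 573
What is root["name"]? "node_14"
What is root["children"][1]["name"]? "node_953"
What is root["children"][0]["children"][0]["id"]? 709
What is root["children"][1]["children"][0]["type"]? "file"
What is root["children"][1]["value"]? 48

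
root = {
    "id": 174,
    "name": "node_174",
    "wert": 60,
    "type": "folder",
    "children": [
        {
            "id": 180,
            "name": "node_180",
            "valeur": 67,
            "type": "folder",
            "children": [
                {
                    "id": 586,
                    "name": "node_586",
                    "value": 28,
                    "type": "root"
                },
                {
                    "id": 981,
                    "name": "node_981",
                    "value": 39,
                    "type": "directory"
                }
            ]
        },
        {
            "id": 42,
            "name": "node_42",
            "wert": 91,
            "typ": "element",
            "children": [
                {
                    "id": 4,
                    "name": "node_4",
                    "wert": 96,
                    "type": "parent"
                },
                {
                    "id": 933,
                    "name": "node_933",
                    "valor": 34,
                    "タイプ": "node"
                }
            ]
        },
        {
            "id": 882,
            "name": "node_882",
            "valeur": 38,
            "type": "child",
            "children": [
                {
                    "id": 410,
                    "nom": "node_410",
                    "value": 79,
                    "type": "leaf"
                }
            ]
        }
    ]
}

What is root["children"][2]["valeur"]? 38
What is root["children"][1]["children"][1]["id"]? 933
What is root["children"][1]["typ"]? "element"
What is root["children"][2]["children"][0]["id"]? 410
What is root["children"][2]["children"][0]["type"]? "leaf"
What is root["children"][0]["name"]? "node_180"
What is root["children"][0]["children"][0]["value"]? 28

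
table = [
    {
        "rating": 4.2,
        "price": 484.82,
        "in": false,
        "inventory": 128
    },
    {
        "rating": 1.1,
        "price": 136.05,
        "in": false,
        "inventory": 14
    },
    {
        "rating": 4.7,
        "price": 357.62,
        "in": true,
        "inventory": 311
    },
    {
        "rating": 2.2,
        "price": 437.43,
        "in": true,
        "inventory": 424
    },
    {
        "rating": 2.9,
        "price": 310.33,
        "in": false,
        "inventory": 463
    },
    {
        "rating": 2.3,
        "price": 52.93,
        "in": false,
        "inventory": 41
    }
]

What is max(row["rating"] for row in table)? 4.7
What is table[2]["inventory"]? 311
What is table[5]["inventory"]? 41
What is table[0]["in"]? False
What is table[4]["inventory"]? 463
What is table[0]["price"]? 484.82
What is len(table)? 6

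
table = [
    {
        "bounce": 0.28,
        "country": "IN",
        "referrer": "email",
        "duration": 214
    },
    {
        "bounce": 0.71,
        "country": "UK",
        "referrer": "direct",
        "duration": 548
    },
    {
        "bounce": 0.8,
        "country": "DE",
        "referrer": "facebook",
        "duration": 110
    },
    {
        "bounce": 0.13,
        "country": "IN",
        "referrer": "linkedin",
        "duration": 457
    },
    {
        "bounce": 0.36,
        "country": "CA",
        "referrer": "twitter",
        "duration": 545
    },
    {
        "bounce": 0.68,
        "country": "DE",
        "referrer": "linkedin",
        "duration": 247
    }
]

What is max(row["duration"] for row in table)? 548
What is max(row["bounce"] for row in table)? 0.8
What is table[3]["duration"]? 457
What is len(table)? 6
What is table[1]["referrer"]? "direct"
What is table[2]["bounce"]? 0.8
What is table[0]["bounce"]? 0.28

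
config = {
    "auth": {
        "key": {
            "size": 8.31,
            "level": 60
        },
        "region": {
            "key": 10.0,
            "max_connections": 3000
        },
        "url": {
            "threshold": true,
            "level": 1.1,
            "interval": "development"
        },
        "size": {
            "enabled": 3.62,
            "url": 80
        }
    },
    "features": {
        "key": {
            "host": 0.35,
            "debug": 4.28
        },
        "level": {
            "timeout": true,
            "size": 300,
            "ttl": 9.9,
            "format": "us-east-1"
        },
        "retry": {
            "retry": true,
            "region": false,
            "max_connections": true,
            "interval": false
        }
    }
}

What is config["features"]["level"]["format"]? "us-east-1"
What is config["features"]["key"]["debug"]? 4.28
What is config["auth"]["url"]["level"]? 1.1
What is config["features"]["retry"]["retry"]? True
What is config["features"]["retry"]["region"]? False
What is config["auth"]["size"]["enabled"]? 3.62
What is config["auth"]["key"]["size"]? 8.31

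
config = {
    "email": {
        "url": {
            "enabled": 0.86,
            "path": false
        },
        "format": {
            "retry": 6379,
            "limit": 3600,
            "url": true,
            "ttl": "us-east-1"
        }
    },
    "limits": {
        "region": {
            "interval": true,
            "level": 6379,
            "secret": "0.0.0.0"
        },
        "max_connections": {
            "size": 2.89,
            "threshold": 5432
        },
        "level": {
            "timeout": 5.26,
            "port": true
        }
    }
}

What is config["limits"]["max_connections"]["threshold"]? 5432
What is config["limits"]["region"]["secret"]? "0.0.0.0"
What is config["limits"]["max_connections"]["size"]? 2.89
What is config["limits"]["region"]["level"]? 6379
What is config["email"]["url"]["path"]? False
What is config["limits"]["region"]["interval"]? True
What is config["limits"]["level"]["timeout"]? 5.26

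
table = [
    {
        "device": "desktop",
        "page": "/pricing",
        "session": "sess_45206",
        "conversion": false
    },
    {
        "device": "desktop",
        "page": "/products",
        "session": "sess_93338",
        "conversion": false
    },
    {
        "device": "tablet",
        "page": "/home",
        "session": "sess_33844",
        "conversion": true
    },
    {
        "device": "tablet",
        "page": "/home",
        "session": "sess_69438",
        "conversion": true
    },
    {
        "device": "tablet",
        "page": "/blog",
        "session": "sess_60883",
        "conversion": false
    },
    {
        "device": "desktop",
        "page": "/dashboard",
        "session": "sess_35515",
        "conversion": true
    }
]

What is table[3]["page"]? "/home"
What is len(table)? 6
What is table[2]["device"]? "tablet"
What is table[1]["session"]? "sess_93338"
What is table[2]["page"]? "/home"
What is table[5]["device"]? "desktop"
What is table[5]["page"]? "/dashboard"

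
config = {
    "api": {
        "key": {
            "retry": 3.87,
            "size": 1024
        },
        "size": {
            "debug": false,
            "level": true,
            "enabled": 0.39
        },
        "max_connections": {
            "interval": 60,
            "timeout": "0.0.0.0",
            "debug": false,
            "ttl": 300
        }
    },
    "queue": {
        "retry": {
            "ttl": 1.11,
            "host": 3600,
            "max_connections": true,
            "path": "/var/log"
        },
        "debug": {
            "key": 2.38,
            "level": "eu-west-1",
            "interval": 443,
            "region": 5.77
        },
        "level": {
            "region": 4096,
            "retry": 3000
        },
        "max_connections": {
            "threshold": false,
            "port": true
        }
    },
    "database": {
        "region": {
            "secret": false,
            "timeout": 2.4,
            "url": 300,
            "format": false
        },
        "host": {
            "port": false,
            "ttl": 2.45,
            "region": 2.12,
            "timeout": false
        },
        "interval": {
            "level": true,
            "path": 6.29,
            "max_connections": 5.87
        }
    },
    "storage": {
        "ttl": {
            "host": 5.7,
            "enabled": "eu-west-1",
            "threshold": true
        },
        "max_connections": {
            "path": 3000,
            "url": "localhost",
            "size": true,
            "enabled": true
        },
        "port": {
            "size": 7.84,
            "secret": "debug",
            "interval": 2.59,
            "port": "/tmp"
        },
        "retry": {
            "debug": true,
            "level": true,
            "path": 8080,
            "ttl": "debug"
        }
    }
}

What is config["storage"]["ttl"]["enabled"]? "eu-west-1"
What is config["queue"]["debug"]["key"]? 2.38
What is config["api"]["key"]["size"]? 1024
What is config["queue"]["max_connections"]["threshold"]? False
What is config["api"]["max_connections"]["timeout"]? "0.0.0.0"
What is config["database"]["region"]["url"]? 300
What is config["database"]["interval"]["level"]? True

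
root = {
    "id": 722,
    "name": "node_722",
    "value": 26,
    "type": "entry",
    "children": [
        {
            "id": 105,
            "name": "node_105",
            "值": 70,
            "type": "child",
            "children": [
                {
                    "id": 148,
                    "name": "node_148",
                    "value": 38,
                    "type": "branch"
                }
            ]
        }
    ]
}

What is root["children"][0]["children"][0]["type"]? "branch"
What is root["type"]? "entry"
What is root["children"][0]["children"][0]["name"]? "node_148"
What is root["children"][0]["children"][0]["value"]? 38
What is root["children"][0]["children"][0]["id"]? 148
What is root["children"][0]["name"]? "node_105"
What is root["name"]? "node_722"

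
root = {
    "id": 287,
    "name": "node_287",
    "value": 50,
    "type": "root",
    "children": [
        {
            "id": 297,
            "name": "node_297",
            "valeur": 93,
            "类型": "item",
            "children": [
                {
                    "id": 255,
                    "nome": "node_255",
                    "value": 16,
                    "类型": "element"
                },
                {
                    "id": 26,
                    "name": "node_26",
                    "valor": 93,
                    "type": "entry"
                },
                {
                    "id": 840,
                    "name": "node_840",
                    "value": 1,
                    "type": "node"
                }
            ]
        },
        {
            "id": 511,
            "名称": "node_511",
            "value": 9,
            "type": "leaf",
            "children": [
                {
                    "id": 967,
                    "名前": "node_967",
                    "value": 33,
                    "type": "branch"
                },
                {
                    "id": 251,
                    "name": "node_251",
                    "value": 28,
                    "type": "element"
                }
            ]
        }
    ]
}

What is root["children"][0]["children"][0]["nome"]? "node_255"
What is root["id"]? 287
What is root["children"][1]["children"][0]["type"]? "branch"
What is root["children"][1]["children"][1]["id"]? 251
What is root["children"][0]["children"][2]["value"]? 1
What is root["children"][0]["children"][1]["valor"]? 93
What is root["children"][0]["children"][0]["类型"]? "element"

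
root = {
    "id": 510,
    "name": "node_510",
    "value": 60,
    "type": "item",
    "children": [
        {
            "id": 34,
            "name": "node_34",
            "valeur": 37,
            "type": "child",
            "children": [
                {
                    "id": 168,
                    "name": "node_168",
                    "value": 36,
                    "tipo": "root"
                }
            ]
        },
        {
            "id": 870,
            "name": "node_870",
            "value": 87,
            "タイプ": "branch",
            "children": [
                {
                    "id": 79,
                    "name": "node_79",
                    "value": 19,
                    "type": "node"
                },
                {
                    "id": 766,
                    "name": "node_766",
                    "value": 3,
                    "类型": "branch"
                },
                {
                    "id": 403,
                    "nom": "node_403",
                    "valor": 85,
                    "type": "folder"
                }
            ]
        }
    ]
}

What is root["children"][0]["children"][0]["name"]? "node_168"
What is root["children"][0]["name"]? "node_34"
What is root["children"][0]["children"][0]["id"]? 168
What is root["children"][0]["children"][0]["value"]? 36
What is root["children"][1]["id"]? 870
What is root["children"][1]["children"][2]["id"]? 403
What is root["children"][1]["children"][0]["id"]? 79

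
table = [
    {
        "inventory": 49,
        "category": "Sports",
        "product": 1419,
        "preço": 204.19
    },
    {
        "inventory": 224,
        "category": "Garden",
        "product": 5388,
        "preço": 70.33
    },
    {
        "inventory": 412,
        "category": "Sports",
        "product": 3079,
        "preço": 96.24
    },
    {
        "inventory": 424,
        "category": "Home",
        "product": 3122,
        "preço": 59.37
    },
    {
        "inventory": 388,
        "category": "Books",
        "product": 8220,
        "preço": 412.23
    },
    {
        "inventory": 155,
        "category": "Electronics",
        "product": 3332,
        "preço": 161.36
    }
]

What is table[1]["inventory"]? 224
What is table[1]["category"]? "Garden"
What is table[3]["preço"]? 59.37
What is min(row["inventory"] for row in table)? 49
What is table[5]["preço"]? 161.36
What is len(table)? 6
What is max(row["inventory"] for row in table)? 424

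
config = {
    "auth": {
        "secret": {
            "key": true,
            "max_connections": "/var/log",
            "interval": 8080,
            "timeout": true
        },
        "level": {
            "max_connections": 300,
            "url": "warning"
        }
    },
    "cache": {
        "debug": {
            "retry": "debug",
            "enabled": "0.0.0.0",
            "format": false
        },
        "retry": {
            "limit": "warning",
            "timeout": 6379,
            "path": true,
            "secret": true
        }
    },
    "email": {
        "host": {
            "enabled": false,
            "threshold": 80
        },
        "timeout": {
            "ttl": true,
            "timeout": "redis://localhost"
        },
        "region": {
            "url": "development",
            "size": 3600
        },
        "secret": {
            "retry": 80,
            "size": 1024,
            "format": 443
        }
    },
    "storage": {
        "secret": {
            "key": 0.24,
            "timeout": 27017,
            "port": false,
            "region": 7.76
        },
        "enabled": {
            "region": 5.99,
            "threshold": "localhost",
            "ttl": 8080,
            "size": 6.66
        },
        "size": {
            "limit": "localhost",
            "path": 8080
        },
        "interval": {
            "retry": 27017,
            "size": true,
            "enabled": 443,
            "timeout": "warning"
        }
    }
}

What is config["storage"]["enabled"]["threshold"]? "localhost"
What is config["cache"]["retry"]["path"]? True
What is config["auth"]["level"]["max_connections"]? 300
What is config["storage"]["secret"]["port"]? False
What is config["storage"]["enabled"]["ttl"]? 8080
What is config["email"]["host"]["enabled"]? False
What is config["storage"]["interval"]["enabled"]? 443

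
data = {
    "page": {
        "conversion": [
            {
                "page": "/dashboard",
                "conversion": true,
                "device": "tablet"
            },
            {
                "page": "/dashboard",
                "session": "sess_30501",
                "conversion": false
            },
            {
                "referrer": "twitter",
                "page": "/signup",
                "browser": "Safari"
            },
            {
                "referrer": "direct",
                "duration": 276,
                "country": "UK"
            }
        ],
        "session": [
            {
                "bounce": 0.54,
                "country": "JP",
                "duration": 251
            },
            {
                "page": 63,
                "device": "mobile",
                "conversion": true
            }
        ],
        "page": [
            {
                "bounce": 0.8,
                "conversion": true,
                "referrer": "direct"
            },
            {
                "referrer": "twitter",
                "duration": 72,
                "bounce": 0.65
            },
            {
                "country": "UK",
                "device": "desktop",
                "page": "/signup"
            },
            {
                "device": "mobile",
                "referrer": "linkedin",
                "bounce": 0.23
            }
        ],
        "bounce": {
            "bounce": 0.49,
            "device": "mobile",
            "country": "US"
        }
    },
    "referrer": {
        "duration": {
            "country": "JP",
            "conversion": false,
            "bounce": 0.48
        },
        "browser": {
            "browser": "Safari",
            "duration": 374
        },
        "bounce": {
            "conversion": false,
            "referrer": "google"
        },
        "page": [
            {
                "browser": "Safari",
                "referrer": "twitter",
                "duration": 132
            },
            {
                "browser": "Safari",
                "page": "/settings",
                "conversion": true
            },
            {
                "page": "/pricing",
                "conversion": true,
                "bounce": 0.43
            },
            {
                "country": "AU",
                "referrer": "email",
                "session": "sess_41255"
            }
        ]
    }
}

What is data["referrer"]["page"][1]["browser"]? "Safari"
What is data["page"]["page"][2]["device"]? "desktop"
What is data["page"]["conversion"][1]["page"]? "/dashboard"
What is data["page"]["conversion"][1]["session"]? "sess_30501"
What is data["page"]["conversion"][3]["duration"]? 276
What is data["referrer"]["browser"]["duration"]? 374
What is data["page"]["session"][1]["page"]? 63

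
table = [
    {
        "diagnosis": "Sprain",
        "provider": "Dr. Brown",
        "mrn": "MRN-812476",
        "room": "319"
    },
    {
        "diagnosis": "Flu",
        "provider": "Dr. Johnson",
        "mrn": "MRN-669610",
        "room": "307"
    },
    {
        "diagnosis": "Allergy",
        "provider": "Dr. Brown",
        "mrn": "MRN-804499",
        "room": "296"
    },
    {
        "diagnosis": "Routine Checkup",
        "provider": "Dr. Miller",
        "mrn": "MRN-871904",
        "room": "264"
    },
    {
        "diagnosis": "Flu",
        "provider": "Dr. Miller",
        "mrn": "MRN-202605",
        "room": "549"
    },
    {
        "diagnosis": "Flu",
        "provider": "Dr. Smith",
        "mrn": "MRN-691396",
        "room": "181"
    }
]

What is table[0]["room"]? "319"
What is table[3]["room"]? "264"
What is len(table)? 6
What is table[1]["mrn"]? "MRN-669610"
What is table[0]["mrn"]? "MRN-812476"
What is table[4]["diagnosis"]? "Flu"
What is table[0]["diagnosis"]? "Sprain"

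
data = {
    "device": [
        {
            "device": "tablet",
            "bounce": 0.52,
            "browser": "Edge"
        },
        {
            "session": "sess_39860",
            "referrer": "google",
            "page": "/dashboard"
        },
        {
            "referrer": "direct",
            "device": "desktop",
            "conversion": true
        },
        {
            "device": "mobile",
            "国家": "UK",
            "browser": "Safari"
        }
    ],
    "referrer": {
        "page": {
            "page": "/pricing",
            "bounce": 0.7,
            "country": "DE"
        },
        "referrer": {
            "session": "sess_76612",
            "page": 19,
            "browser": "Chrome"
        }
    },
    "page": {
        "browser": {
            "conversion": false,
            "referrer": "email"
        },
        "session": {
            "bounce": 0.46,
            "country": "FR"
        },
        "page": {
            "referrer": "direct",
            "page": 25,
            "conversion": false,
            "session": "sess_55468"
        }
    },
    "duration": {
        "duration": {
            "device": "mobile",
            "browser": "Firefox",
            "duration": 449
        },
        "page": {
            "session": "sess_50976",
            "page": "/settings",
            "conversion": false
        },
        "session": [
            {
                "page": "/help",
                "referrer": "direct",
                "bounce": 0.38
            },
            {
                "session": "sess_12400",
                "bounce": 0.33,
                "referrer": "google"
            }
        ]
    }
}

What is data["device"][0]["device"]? "tablet"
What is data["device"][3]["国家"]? "UK"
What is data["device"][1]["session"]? "sess_39860"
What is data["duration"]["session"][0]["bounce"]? 0.38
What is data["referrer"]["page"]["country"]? "DE"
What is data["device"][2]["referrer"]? "direct"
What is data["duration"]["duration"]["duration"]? 449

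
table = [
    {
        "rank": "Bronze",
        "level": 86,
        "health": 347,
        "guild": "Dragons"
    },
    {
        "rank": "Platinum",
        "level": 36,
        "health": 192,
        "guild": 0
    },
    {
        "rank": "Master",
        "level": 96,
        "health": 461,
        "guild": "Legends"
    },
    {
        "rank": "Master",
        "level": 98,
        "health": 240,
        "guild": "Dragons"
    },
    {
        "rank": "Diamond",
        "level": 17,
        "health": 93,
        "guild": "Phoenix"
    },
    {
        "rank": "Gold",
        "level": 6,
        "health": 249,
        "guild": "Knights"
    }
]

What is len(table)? 6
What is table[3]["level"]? 98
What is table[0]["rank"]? "Bronze"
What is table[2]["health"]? 461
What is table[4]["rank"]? "Diamond"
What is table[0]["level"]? 86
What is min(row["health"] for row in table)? 93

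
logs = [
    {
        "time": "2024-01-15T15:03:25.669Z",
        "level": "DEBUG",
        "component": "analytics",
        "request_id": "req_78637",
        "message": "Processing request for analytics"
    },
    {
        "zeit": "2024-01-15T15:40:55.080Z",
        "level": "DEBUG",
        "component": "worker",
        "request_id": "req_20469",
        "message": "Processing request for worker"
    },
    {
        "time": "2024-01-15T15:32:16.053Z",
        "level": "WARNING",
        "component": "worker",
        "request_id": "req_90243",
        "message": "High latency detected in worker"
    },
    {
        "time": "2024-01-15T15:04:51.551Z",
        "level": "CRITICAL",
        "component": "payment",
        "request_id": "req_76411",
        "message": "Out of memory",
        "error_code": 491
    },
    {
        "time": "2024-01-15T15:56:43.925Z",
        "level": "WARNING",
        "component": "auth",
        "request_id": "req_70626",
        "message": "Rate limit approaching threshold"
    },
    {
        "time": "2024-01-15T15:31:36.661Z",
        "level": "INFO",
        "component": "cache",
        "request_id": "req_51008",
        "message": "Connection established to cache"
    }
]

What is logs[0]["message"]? "Processing request for analytics"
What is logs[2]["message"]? "High latency detected in worker"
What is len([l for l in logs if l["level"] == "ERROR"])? 0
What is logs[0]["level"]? "DEBUG"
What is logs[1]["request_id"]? "req_20469"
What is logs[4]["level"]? "WARNING"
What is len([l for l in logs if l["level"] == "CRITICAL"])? 1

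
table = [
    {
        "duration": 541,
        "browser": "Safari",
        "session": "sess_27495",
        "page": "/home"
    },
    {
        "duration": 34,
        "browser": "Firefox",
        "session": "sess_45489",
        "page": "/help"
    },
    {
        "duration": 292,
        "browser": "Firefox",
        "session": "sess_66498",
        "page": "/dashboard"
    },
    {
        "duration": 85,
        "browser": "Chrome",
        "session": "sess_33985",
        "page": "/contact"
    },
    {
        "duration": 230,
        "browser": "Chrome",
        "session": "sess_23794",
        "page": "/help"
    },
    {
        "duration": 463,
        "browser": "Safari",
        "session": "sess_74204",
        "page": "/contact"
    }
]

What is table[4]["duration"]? 230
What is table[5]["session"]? "sess_74204"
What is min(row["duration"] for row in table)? 34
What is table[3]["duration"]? 85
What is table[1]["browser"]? "Firefox"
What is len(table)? 6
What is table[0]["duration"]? 541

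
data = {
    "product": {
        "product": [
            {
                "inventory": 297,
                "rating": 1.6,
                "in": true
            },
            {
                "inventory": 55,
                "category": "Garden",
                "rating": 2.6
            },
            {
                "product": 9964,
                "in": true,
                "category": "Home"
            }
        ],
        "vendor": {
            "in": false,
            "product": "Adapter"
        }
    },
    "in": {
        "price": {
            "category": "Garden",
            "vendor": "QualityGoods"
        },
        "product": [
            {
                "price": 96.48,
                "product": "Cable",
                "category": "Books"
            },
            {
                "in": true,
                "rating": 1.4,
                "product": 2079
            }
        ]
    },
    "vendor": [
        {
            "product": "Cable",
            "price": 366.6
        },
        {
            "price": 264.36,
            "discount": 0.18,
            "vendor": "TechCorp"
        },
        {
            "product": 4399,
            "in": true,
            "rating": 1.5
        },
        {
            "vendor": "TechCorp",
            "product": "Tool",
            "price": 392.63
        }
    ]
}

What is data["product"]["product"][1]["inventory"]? 55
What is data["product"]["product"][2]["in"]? True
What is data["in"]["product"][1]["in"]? True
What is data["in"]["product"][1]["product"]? 2079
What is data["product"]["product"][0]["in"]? True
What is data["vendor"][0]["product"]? "Cable"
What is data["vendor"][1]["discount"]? 0.18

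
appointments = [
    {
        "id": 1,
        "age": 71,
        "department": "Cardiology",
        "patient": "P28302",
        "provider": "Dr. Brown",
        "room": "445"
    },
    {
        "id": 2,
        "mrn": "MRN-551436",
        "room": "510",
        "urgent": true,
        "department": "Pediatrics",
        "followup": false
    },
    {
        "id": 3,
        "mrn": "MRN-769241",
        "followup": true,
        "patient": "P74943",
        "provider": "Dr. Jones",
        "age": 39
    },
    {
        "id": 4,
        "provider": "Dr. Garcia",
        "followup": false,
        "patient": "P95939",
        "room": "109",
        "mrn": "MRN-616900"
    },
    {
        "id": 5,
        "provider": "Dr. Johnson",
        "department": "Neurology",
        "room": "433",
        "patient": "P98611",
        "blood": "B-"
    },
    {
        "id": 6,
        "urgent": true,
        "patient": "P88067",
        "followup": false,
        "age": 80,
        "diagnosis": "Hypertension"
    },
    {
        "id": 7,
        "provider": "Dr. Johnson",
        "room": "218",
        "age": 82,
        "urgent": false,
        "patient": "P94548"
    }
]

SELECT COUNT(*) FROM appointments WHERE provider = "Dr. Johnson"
2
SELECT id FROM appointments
[1, 2, 3, 4, 5, 6, 7]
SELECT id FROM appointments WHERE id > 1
[2, 3, 4, 5, 6, 7]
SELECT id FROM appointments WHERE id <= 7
[1, 2, 3, 4, 5, 6, 7]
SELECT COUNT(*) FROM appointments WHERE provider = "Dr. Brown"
1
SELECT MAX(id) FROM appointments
7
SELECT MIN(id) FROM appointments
1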